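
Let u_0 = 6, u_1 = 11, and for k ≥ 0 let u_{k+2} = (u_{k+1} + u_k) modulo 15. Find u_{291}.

We have u_0 = 6, u_1 = 11, u_2 = 2, u_3 = 13, u_4 = 0, u_5 = 13, u_6 = 13, u_7 = 11, u_8 = 9, u_9 = 5, u_{10} = 14, u_{11} = 4, u_{12} = 3, u_{13} = 7, u_{14} = 10, u_{15} = 2, u_{16} = 12, u_{17} = 14, u_{18} = 11, u_{19} = 10, u_{20} = 6, u_{21} = 1, u_{22} = 7, u_{23} = 8, u_{24} = 0, u_{25} = 8, u_{26} = 8, u_{27} = 1, u_{28} = 9, u_{29} = 10, u_{30} = 4, u_{31} = 14, u_{32} = 3, u_{33} = 2, u_{34} = 5, u_{35} = 7, u_{36} = 12, u_{37} = 4, u_{38} = 1, u_{39} = 5, u_{40} = 6, u_{41} = 11.
Since (u_{40}, u_{41}) = (u_0, u_1) = (6, 11) (two consecutive terms determine the rest), the sequence is periodic with period 40.
So u_{291} = u_{0 + ((291-0) mod 40)} = u_{11} = 4.

4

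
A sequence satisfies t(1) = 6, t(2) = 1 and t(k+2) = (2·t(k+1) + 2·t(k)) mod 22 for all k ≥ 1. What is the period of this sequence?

10

Listing terms: t(1) = 6; t(2) = 1; t(3) = 14; t(4) = 8; t(5) = 0; t(6) = 16; t(7) = 10; t(8) = 8; t(9) = 14; t(10) = 0; t(11) = 6; t(12) = 12; t(13) = 14; t(14) = 8.
Since (t(13), t(14)) = (t(3), t(4)) = (14, 8) (two consecutive terms determine the rest), the sequence is eventually periodic: after a pre-period of length 2 it cycles with period 10.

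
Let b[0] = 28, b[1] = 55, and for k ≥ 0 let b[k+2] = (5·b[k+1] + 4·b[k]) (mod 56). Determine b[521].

51

Listing terms: b[0] = 28,  b[1] = 55,  b[2] = 51,  b[3] = 27,  b[4] = 3,  b[5] = 11,  b[6] = 11,  b[7] = 43,  b[8] = 35,  b[9] = 11,  b[10] = 27,  b[11] = 11,  b[12] = 51,  b[13] = 19,  b[14] = 19,  b[15] = 3,  b[16] = 35,  b[17] = 19,  b[18] = 11,  b[19] = 19,  b[20] = 27,  b[21] = 43,  b[22] = 43,  b[23] = 51,  b[24] = 35,  b[25] = 43,  b[26] = 19,  b[27] = 43,  b[28] = 11,  b[29] = 3,  b[30] = 3,  b[31] = 27,  b[32] = 35,  b[33] = 3,  b[34] = 43,  b[35] = 3,  b[36] = 19,  b[37] = 51,  b[38] = 51,  b[39] = 11,  b[40] = 35,  b[41] = 51,  b[42] = 3,  b[43] = 51,  b[44] = 43,  b[45] = 27,  b[46] = 27,  b[47] = 19,  b[48] = 35,  b[49] = 27,  b[50] = 51,  b[51] = 27.
Since (b[50], b[51]) = (b[2], b[3]) = (51, 27) (two consecutive terms determine the rest), the sequence is eventually periodic: after a pre-period of length 2 it cycles with period 48.
For k ≥ 2, b[k] depends only on (k - 2) mod 48. (521 - 2) mod 48 = 39, so b[521] = b[41] = 51.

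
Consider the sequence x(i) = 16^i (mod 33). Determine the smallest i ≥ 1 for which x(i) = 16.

1

x(0) = 1, x(1) = 16, x(2) = 25, x(3) = 4, x(4) = 31, x(5) = 1.
The sequence repeats with period 5.
The value 16 first appears (with i ≥ 1) at x(1).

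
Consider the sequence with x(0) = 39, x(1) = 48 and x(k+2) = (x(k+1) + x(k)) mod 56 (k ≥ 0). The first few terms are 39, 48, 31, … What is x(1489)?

48

Listing terms: x(0) = 39; x(1) = 48; x(2) = 31; x(3) = 23; x(4) = 54; x(5) = 21; x(6) = 19; x(7) = 40; x(8) = 3; x(9) = 43; x(10) = 46; x(11) = 33; x(12) = 23; x(13) = 0; x(14) = 23; x(15) = 23; x(16) = 46; x(17) = 13; x(18) = 3; x(19) = 16; x(20) = 19; x(21) = 35; x(22) = 54; x(23) = 33; x(24) = 31; x(25) = 8; x(26) = 39; x(27) = 47; x(28) = 30; x(29) = 21; x(30) = 51; x(31) = 16; x(32) = 11; x(33) = 27; x(34) = 38; x(35) = 9; x(36) = 47; x(37) = 0; x(38) = 47; x(39) = 47; x(40) = 38; x(41) = 29; x(42) = 11; x(43) = 40; x(44) = 51; x(45) = 35; x(46) = 30; x(47) = 9; x(48) = 39; x(49) = 48.
Since (x(48), x(49)) = (x(0), x(1)) = (39, 48) (two consecutive terms determine the rest), the sequence is periodic with period 48.
(1489 - 0) mod 48 = 1, so x(1489) = x(1) = 48.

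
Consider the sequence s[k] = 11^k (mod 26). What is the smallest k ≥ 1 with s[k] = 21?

9

Listing terms: s[0] = 1,  s[1] = 11,  s[2] = 17,  s[3] = 5,  s[4] = 3,  s[5] = 7,  s[6] = 25,  s[7] = 15,  s[8] = 9,  s[9] = 21,  s[10] = 23,  s[11] = 19,  s[12] = 1.
Since s[12] = s[0] = 1, the sequence is periodic with period 12.
The value 21 first appears (with k ≥ 1) at s[9].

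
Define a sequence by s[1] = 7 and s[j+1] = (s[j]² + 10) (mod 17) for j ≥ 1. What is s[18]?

Computing terms: s[1] = 7; s[2] = 8; s[3] = 6; s[4] = 12; s[5] = 1; s[6] = 11; s[7] = 12.
Since s[7] = s[4] = 12, the sequence is eventually periodic: after a pre-period of length 3 it cycles with period 3.
For j ≥ 4, s[j] depends only on (j - 4) mod 3. (18 - 4) mod 3 = 2, so s[18] = s[6] = 11.

11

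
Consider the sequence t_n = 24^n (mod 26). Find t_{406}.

10

Computing terms: t_0 = 1, t_1 = 24, t_2 = 4, t_3 = 18, t_4 = 16, t_5 = 20, t_6 = 12, t_7 = 2, t_8 = 22, t_9 = 8, t_{10} = 10, t_{11} = 6, t_{12} = 14, t_{13} = 24.
Since t_{13} = t_1 = 24, the sequence is eventually periodic: after a pre-period of length 1 it cycles with period 12.
For n ≥ 1, t_n depends only on (n - 1) mod 12. (406 - 1) mod 12 = 9, so t_{406} = t_{10} = 10.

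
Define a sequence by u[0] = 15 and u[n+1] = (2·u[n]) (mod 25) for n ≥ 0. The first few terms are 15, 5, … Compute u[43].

u[0] = 15,  u[1] = 5,  u[2] = 10,  u[3] = 20,  u[4] = 15.
Since u[4] = u[0] = 15, the sequence is periodic with period 4.
So u[43] = u[0 + ((43-0) mod 4)] = u[3] = 20.

20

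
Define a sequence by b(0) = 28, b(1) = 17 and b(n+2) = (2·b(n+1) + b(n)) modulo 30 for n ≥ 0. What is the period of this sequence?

b(0) = 28,  b(1) = 17,  b(2) = 2,  b(3) = 21,  b(4) = 14,  b(5) = 19,  b(6) = 22,  b(7) = 3,  b(8) = 28,  b(9) = 29,  b(10) = 26,  b(11) = 21,  b(12) = 8,  b(13) = 7,  b(14) = 22,  b(15) = 21,  b(16) = 4,  b(17) = 29,  b(18) = 2,  b(19) = 3,  b(20) = 8,  b(21) = 19,  b(22) = 16,  b(23) = 21,  b(24) = 28,  b(25) = 17.
The sequence repeats with period 24.

24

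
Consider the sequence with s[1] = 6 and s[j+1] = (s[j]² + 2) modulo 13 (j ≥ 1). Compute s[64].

11

We have s[1] = 6; s[2] = 12; s[3] = 3; s[4] = 11; s[5] = 6.
Since s[5] = s[1] = 6, the sequence is periodic with period 4.
(64 - 1) mod 4 = 3, so s[64] = s[4] = 11.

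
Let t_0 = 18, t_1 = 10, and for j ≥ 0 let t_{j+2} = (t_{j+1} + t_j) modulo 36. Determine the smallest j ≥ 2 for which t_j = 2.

t_0 = 18, t_1 = 10, t_2 = 28, t_3 = 2, t_4 = 30, t_5 = 32, t_6 = 26, t_7 = 22, t_8 = 12, t_9 = 34, t_{10} = 10, t_{11} = 8, t_{12} = 18, t_{13} = 26, t_{14} = 8, t_{15} = 34, t_{16} = 6, t_{17} = 4, t_{18} = 10, t_{19} = 14, t_{20} = 24, t_{21} = 2, t_{22} = 26, t_{23} = 28, t_{24} = 18, t_{25} = 10.
Since (t_{24}, t_{25}) = (t_0, t_1) = (18, 10) (two consecutive terms determine the rest), the sequence is periodic with period 24.
The value 2 first appears (with j ≥ 2) at t_3.

3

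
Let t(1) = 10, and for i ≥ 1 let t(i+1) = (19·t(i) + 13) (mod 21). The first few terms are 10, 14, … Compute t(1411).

We have t(1) = 10,  t(2) = 14,  t(3) = 6,  t(4) = 1,  t(5) = 11,  t(6) = 12,  t(7) = 10.
The sequence repeats with period 6.
So t(1411) = t(1 + ((1411-1) mod 6)) = t(1) = 10.

10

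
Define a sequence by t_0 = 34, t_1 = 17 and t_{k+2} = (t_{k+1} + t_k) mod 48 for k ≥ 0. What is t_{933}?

28

t_0 = 34,  t_1 = 17,  t_2 = 3,  t_3 = 20,  t_4 = 23,  t_5 = 43,  t_6 = 18,  t_7 = 13,  t_8 = 31,  t_9 = 44,  t_{10} = 27,  t_{11} = 23,  t_{12} = 2,  t_{13} = 25,  t_{14} = 27,  t_{15} = 4,  t_{16} = 31,  t_{17} = 35,  t_{18} = 18,  t_{19} = 5,  t_{20} = 23,  t_{21} = 28,  t_{22} = 3,  t_{23} = 31,  t_{24} = 34,  t_{25} = 17.
The sequence repeats with period 24.
So t_{933} = t_{0 + ((933-0) mod 24)} = t_{21} = 28.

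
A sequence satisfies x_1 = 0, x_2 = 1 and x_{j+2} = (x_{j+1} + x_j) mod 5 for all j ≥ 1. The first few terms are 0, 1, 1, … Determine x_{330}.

4

x_1 = 0, x_2 = 1, x_3 = 1, x_4 = 2, x_5 = 3, x_6 = 0, x_7 = 3, x_8 = 3, x_9 = 1, x_{10} = 4, x_{11} = 0, x_{12} = 4, x_{13} = 4, x_{14} = 3, x_{15} = 2, x_{16} = 0, x_{17} = 2, x_{18} = 2, x_{19} = 4, x_{20} = 1, x_{21} = 0, x_{22} = 1.
The sequence repeats with period 20.
So x_{330} = x_{1 + ((330-1) mod 20)} = x_{10} = 4.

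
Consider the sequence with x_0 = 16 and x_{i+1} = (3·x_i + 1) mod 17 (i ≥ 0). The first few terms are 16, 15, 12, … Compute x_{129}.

Listing terms: x_0 = 16,  x_1 = 15,  x_2 = 12,  x_3 = 3,  x_4 = 10,  x_5 = 14,  x_6 = 9,  x_7 = 11,  x_8 = 0,  x_9 = 1,  x_{10} = 4,  x_{11} = 13,  x_{12} = 6,  x_{13} = 2,  x_{14} = 7,  x_{15} = 5,  x_{16} = 16.
Since x_{16} = x_0 = 16, the sequence is periodic with period 16.
(129 - 0) mod 16 = 1, so x_{129} = x_1 = 15.

15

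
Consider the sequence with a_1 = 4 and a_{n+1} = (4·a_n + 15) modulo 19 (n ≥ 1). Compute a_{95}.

0

We have a_1 = 4, a_2 = 12, a_3 = 6, a_4 = 1, a_5 = 0, a_6 = 15, a_7 = 18, a_8 = 11, a_9 = 2, a_{10} = 4.
The sequence repeats with period 9.
(95 - 1) mod 9 = 4, so a_{95} = a_5 = 0.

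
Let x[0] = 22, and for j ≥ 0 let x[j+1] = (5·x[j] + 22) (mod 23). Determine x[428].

x[0] = 22, x[1] = 17, x[2] = 15, x[3] = 5, x[4] = 1, x[5] = 4, x[6] = 19, x[7] = 2, x[8] = 9, x[9] = 21, x[10] = 12, x[11] = 13, x[12] = 18, x[13] = 20, x[14] = 7, x[15] = 11, x[16] = 8, x[17] = 16, x[18] = 10, x[19] = 3, x[20] = 14, x[21] = 0, x[22] = 22.
The sequence repeats with period 22.
So x[428] = x[0 + ((428-0) mod 22)] = x[10] = 12.

12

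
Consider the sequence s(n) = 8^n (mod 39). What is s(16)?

Computing terms: s(0) = 1, s(1) = 8, s(2) = 25, s(3) = 5, s(4) = 1.
The sequence repeats with period 4.
(16 - 0) mod 4 = 0, so s(16) = s(0) = 1.

1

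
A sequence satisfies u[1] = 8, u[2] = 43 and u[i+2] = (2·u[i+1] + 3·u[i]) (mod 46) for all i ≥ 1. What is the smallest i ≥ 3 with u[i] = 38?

19

Computing terms: u[1] = 8, u[2] = 43, u[3] = 18, u[4] = 27, u[5] = 16, u[6] = 21, u[7] = 44, u[8] = 13, u[9] = 20, u[10] = 33, u[11] = 34, u[12] = 29, u[13] = 22, u[14] = 39, u[15] = 6, u[16] = 37, u[17] = 0, u[18] = 19, u[19] = 38, u[20] = 41, u[21] = 12, u[22] = 9, u[23] = 8, u[24] = 43.
Since (u[23], u[24]) = (u[1], u[2]) = (8, 43) (two consecutive terms determine the rest), the sequence is periodic with period 22.
The value 38 first appears (with i ≥ 3) at u[19].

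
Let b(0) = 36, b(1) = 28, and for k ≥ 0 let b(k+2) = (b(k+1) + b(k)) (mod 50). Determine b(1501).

28

b(0) = 36,  b(1) = 28,  b(2) = 14,  b(3) = 42,  b(4) = 6,  b(5) = 48,  b(6) = 4,  b(7) = 2,  b(8) = 6,  b(9) = 8,  b(10) = 14,  b(11) = 22,  b(12) = 36,  b(13) = 8,  b(14) = 44,  b(15) = 2,  b(16) = 46,  b(17) = 48,  b(18) = 44,  b(19) = 42,  b(20) = 36,  b(21) = 28.
The sequence repeats with period 20.
So b(1501) = b(0 + ((1501-0) mod 20)) = b(1) = 28.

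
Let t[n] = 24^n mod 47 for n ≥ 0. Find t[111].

16

t[0] = 1; t[1] = 24; t[2] = 12; t[3] = 6; t[4] = 3; t[5] = 25; t[6] = 36; t[7] = 18; t[8] = 9; t[9] = 28; t[10] = 14; t[11] = 7; t[12] = 27; t[13] = 37; t[14] = 42; t[15] = 21; t[16] = 34; t[17] = 17; t[18] = 32; t[19] = 16; t[20] = 8; t[21] = 4; t[22] = 2; t[23] = 1.
The sequence repeats with period 23.
So t[111] = t[0 + ((111-0) mod 23)] = t[19] = 16.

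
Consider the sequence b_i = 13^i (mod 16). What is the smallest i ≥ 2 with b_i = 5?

b_1 = 13, b_2 = 9, b_3 = 5, b_4 = 1, b_5 = 13.
Since b_5 = b_1 = 13, the sequence is periodic with period 4.
The value 5 first appears (with i ≥ 2) at b_3.

3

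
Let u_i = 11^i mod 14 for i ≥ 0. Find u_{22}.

11

Listing terms: u_0 = 1, u_1 = 11, u_2 = 9, u_3 = 1.
The sequence repeats with period 3.
So u_{22} = u_{0 + ((22-0) mod 3)} = u_1 = 11.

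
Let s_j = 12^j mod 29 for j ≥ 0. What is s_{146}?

28

s_0 = 1,  s_1 = 12,  s_2 = 28,  s_3 = 17,  s_4 = 1.
Since s_4 = s_0 = 1, the sequence is periodic with period 4.
So s_{146} = s_{0 + ((146-0) mod 4)} = s_2 = 28.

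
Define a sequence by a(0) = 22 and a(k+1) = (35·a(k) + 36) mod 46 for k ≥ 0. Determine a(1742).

20

Computing terms: a(0) = 22; a(1) = 24; a(2) = 2; a(3) = 14; a(4) = 20; a(5) = 0; a(6) = 36; a(7) = 8; a(8) = 40; a(9) = 10; a(10) = 18; a(11) = 22.
Since a(11) = a(0) = 22, the sequence is periodic with period 11.
So a(1742) = a(0 + ((1742-0) mod 11)) = a(4) = 20.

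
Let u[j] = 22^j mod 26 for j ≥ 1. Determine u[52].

22

We have u[1] = 22; u[2] = 16; u[3] = 14; u[4] = 22.
The sequence repeats with period 3.
(52 - 1) mod 3 = 0, so u[52] = u[1] = 22.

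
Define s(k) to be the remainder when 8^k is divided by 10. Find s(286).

4

Computing terms: s(1) = 8,  s(2) = 4,  s(3) = 2,  s(4) = 6,  s(5) = 8.
The sequence repeats with period 4.
(286 - 1) mod 4 = 1, so s(286) = s(2) = 4.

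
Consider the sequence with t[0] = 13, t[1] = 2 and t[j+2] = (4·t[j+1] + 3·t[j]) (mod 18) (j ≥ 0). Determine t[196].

17

Listing terms: t[0] = 13, t[1] = 2, t[2] = 11, t[3] = 14, t[4] = 17, t[5] = 2, t[6] = 5, t[7] = 8, t[8] = 11, t[9] = 14.
Since (t[8], t[9]) = (t[2], t[3]) = (11, 14) (two consecutive terms determine the rest), the sequence is eventually periodic: after a pre-period of length 2 it cycles with period 6.
For j ≥ 2, t[j] depends only on (j - 2) mod 6. (196 - 2) mod 6 = 2, so t[196] = t[4] = 17.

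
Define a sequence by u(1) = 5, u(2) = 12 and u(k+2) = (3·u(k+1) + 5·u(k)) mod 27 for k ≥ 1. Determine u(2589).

2

u(1) = 5; u(2) = 12; u(3) = 7; u(4) = 0; u(5) = 8; u(6) = 24; u(7) = 4; u(8) = 24; u(9) = 11; u(10) = 18; u(11) = 1; u(12) = 12; u(13) = 14; u(14) = 21; u(15) = 25; u(16) = 18; u(17) = 17; u(18) = 6; u(19) = 22; u(20) = 15; u(21) = 20; u(22) = 0; u(23) = 19; u(24) = 3; u(25) = 23; u(26) = 3; u(27) = 16; u(28) = 9; u(29) = 26; u(30) = 15; u(31) = 13; u(32) = 6; u(33) = 2; u(34) = 9; u(35) = 10; u(36) = 21; u(37) = 5; u(38) = 12.
The sequence repeats with period 36.
So u(2589) = u(1 + ((2589-1) mod 36)) = u(33) = 2.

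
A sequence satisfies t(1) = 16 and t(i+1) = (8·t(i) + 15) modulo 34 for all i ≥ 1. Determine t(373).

21

t(1) = 16; t(2) = 7; t(3) = 3; t(4) = 5; t(5) = 21; t(6) = 13; t(7) = 17; t(8) = 15; t(9) = 33; t(10) = 7.
Since t(10) = t(2) = 7, the sequence is eventually periodic: after a pre-period of length 1 it cycles with period 8.
For i ≥ 2, t(i) depends only on (i - 2) mod 8. (373 - 2) mod 8 = 3, so t(373) = t(5) = 21.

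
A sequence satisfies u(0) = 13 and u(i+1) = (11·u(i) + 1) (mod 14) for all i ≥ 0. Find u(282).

Computing terms: u(0) = 13, u(1) = 4, u(2) = 3, u(3) = 6, u(4) = 11, u(5) = 10, u(6) = 13.
The sequence repeats with period 6.
(282 - 0) mod 6 = 0, so u(282) = u(0) = 13.

13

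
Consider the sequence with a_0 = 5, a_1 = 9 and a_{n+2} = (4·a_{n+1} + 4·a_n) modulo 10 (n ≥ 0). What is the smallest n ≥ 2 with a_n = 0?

Computing terms: a_0 = 5,  a_1 = 9,  a_2 = 6,  a_3 = 0,  a_4 = 4,  a_5 = 6,  a_6 = 0.
Since (a_5, a_6) = (a_2, a_3) = (6, 0) (two consecutive terms determine the rest), the sequence is eventually periodic: after a pre-period of length 2 it cycles with period 3.
The value 0 first appears (with n ≥ 2) at a_3.

3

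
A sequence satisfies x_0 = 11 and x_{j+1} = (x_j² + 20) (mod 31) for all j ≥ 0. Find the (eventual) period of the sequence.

Listing terms: x_0 = 11; x_1 = 17; x_2 = 30; x_3 = 21; x_4 = 27; x_5 = 5; x_6 = 14; x_7 = 30.
Since x_7 = x_2 = 30, the sequence is eventually periodic: after a pre-period of length 2 it cycles with period 5.

5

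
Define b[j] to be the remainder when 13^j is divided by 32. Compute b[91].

Listing terms: b[1] = 13,  b[2] = 9,  b[3] = 21,  b[4] = 17,  b[5] = 29,  b[6] = 25,  b[7] = 5,  b[8] = 1,  b[9] = 13.
The sequence repeats with period 8.
(91 - 1) mod 8 = 2, so b[91] = b[3] = 21.

21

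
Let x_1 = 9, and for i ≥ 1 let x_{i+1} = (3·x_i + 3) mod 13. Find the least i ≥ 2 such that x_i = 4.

We have x_1 = 9,  x_2 = 4,  x_3 = 2,  x_4 = 9.
The sequence repeats with period 3.
The value 4 first appears (with i ≥ 2) at x_2.

2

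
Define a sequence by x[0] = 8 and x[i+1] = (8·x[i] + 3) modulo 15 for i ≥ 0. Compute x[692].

8

Computing terms: x[0] = 8, x[1] = 7, x[2] = 14, x[3] = 10, x[4] = 8.
The sequence repeats with period 4.
So x[692] = x[0 + ((692-0) mod 4)] = x[0] = 8.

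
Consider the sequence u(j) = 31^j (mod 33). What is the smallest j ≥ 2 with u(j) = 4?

2

Listing terms: u(1) = 31; u(2) = 4; u(3) = 25; u(4) = 16; u(5) = 1; u(6) = 31.
The sequence repeats with period 5.
The value 4 first appears (with j ≥ 2) at u(2).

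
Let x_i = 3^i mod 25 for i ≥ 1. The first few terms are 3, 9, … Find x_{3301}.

We have x_1 = 3; x_2 = 9; x_3 = 2; x_4 = 6; x_5 = 18; x_6 = 4; x_7 = 12; x_8 = 11; x_9 = 8; x_{10} = 24; x_{11} = 22; x_{12} = 16; x_{13} = 23; x_{14} = 19; x_{15} = 7; x_{16} = 21; x_{17} = 13; x_{18} = 14; x_{19} = 17; x_{20} = 1; x_{21} = 3.
Since x_{21} = x_1 = 3, the sequence is periodic with period 20.
(3301 - 1) mod 20 = 0, so x_{3301} = x_1 = 3.

3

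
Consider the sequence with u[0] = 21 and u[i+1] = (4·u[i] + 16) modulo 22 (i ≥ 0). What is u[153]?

Listing terms: u[0] = 21, u[1] = 12, u[2] = 20, u[3] = 8, u[4] = 4, u[5] = 10, u[6] = 12.
Since u[6] = u[1] = 12, the sequence is eventually periodic: after a pre-period of length 1 it cycles with period 5.
For i ≥ 1, u[i] depends only on (i - 1) mod 5. (153 - 1) mod 5 = 2, so u[153] = u[3] = 8.

8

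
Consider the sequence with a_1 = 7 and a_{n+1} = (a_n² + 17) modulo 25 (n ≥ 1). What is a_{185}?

18

Listing terms: a_1 = 7, a_2 = 16, a_3 = 23, a_4 = 21, a_5 = 8, a_6 = 6, a_7 = 3, a_8 = 1, a_9 = 18, a_{10} = 16.
Since a_{10} = a_2 = 16, the sequence is eventually periodic: after a pre-period of length 1 it cycles with period 8.
For n ≥ 2, a_n depends only on (n - 2) mod 8. (185 - 2) mod 8 = 7, so a_{185} = a_9 = 18.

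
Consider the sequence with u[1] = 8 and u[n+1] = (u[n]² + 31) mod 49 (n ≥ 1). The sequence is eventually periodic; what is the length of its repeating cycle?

u[1] = 8; u[2] = 46; u[3] = 40; u[4] = 14; u[5] = 31; u[6] = 12; u[7] = 28; u[8] = 31.
Since u[8] = u[5] = 31, the sequence is eventually periodic: after a pre-period of length 4 it cycles with period 3.

3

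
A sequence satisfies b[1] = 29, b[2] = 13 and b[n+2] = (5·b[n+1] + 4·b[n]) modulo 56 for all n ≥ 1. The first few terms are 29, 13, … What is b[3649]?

29

Listing terms: b[1] = 29; b[2] = 13; b[3] = 13; b[4] = 5; b[5] = 21; b[6] = 13; b[7] = 37; b[8] = 13; b[9] = 45; b[10] = 53; b[11] = 53; b[12] = 29; b[13] = 21; b[14] = 53; b[15] = 13; b[16] = 53; b[17] = 37; b[18] = 5; b[19] = 5; b[20] = 45; b[21] = 21; b[22] = 5; b[23] = 53; b[24] = 5; b[25] = 13; b[26] = 29; b[27] = 29; b[28] = 37; b[29] = 21; b[30] = 29; b[31] = 5; b[32] = 29; b[33] = 53; b[34] = 45; b[35] = 45; b[36] = 13; b[37] = 21; b[38] = 45; b[39] = 29; b[40] = 45; b[41] = 5; b[42] = 37; b[43] = 37; b[44] = 53; b[45] = 21; b[46] = 37; b[47] = 45; b[48] = 37; b[49] = 29; b[50] = 13.
Since (b[49], b[50]) = (b[1], b[2]) = (29, 13) (two consecutive terms determine the rest), the sequence is periodic with period 48.
So b[3649] = b[1 + ((3649-1) mod 48)] = b[1] = 29.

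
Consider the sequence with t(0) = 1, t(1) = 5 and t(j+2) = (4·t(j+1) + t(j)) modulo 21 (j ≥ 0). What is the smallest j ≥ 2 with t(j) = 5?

3

Listing terms: t(0) = 1,  t(1) = 5,  t(2) = 0,  t(3) = 5,  t(4) = 20,  t(5) = 1,  t(6) = 3,  t(7) = 13,  t(8) = 13,  t(9) = 2,  t(10) = 0,  t(11) = 2,  t(12) = 8,  t(13) = 13,  t(14) = 18,  t(15) = 1,  t(16) = 1,  t(17) = 5.
Since (t(16), t(17)) = (t(0), t(1)) = (1, 5) (two consecutive terms determine the rest), the sequence is periodic with period 16.
The value 5 first appears (with j ≥ 2) at t(3).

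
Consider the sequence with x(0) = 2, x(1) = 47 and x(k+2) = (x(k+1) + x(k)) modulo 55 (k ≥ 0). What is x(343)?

Listing terms: x(0) = 2; x(1) = 47; x(2) = 49; x(3) = 41; x(4) = 35; x(5) = 21; x(6) = 1; x(7) = 22; x(8) = 23; x(9) = 45; x(10) = 13; x(11) = 3; x(12) = 16; x(13) = 19; x(14) = 35; x(15) = 54; x(16) = 34; x(17) = 33; x(18) = 12; x(19) = 45; x(20) = 2; x(21) = 47.
The sequence repeats with period 20.
(343 - 0) mod 20 = 3, so x(343) = x(3) = 41.

41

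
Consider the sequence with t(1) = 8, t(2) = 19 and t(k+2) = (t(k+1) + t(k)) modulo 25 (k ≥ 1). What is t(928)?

11

Listing terms: t(1) = 8; t(2) = 19; t(3) = 2; t(4) = 21; t(5) = 23; t(6) = 19; t(7) = 17; t(8) = 11; t(9) = 3; t(10) = 14; t(11) = 17; t(12) = 6; t(13) = 23; t(14) = 4; t(15) = 2; t(16) = 6; t(17) = 8; t(18) = 14; t(19) = 22; t(20) = 11; t(21) = 8; t(22) = 19.
The sequence repeats with period 20.
(928 - 1) mod 20 = 7, so t(928) = t(8) = 11.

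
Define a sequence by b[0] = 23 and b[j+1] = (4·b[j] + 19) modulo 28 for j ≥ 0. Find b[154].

27

b[0] = 23,  b[1] = 27,  b[2] = 15,  b[3] = 23.
The sequence repeats with period 3.
So b[154] = b[0 + ((154-0) mod 3)] = b[1] = 27.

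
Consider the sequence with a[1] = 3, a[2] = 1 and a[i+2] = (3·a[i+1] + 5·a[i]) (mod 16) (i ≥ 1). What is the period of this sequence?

We have a[1] = 3; a[2] = 1; a[3] = 2; a[4] = 11; a[5] = 11; a[6] = 8; a[7] = 15; a[8] = 5; a[9] = 10; a[10] = 7; a[11] = 7; a[12] = 8; a[13] = 11; a[14] = 9; a[15] = 2; a[16] = 3; a[17] = 3; a[18] = 8; a[19] = 7; a[20] = 13; a[21] = 10; a[22] = 15; a[23] = 15; a[24] = 8; a[25] = 3; a[26] = 1.
The sequence repeats with period 24.

24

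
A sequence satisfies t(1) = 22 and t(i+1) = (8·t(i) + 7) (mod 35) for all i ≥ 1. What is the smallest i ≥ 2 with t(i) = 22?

5

t(1) = 22,  t(2) = 8,  t(3) = 1,  t(4) = 15,  t(5) = 22.
Since t(5) = t(1) = 22, the sequence is periodic with period 4.
The value 22 next appears (with i ≥ 2) at t(5).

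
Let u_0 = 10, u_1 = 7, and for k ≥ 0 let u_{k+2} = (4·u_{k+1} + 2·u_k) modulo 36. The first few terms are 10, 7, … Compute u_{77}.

We have u_0 = 10; u_1 = 7; u_2 = 12; u_3 = 26; u_4 = 20; u_5 = 24; u_6 = 28; u_7 = 16; u_8 = 12; u_9 = 8; u_{10} = 20; u_{11} = 24.
Since (u_{10}, u_{11}) = (u_4, u_5) = (20, 24) (two consecutive terms determine the rest), the sequence is eventually periodic: after a pre-period of length 4 it cycles with period 6.
For k ≥ 4, u_k depends only on (k - 4) mod 6. (77 - 4) mod 6 = 1, so u_{77} = u_5 = 24.

24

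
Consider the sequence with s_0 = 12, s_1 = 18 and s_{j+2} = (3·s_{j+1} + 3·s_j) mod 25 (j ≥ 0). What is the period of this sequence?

s_0 = 12; s_1 = 18; s_2 = 15; s_3 = 24; s_4 = 17; s_5 = 23; s_6 = 20; s_7 = 4; s_8 = 22; s_9 = 3; s_{10} = 0; s_{11} = 9; s_{12} = 2; s_{13} = 8; s_{14} = 5; s_{15} = 14; s_{16} = 7; s_{17} = 13; s_{18} = 10; s_{19} = 19; s_{20} = 12; s_{21} = 18.
The sequence repeats with period 20.

20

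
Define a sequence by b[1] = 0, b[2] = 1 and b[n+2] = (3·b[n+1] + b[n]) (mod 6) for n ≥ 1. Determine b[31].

Computing terms: b[1] = 0,  b[2] = 1,  b[3] = 3,  b[4] = 4,  b[5] = 3,  b[6] = 1,  b[7] = 0,  b[8] = 1.
Since (b[7], b[8]) = (b[1], b[2]) = (0, 1) (two consecutive terms determine the rest), the sequence is periodic with period 6.
(31 - 1) mod 6 = 0, so b[31] = b[1] = 0.

0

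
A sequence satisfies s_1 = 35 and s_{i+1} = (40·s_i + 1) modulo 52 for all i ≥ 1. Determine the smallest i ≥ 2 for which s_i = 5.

Computing terms: s_1 = 35; s_2 = 49; s_3 = 37; s_4 = 25; s_5 = 13; s_6 = 1; s_7 = 41; s_8 = 29; s_9 = 17; s_{10} = 5; s_{11} = 45; s_{12} = 33; s_{13} = 21; s_{14} = 9; s_{15} = 49.
Since s_{15} = s_2 = 49, the sequence is eventually periodic: after a pre-period of length 1 it cycles with period 13.
The value 5 first appears (with i ≥ 2) at s_{10}.

10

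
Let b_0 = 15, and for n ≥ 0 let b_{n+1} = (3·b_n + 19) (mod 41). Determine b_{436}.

7

We have b_0 = 15; b_1 = 23; b_2 = 6; b_3 = 37; b_4 = 7; b_5 = 40; b_6 = 16; b_7 = 26; b_8 = 15.
Since b_8 = b_0 = 15, the sequence is periodic with period 8.
So b_{436} = b_{0 + ((436-0) mod 8)} = b_4 = 7.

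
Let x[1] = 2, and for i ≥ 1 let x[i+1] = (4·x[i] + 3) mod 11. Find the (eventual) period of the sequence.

Listing terms: x[1] = 2,  x[2] = 0,  x[3] = 3,  x[4] = 4,  x[5] = 8,  x[6] = 2.
Since x[6] = x[1] = 2, the sequence is periodic with period 5.

5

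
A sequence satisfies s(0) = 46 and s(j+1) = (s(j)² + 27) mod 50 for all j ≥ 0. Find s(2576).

46

Listing terms: s(0) = 46,  s(1) = 43,  s(2) = 26,  s(3) = 3,  s(4) = 36,  s(5) = 23,  s(6) = 6,  s(7) = 13,  s(8) = 46.
The sequence repeats with period 8.
(2576 - 0) mod 8 = 0, so s(2576) = s(0) = 46.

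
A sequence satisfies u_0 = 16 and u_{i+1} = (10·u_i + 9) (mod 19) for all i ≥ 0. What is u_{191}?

u_0 = 16, u_1 = 17, u_2 = 8, u_3 = 13, u_4 = 6, u_5 = 12, u_6 = 15, u_7 = 7, u_8 = 3, u_9 = 1, u_{10} = 0, u_{11} = 9, u_{12} = 4, u_{13} = 11, u_{14} = 5, u_{15} = 2, u_{16} = 10, u_{17} = 14, u_{18} = 16.
Since u_{18} = u_0 = 16, the sequence is periodic with period 18.
(191 - 0) mod 18 = 11, so u_{191} = u_{11} = 9.

9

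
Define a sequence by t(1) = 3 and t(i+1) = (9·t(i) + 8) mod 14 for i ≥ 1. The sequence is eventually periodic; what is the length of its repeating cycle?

Computing terms: t(1) = 3, t(2) = 7, t(3) = 1, t(4) = 3.
The sequence repeats with period 3.

3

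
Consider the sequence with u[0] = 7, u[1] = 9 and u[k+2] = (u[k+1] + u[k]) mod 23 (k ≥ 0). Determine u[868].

Computing terms: u[0] = 7; u[1] = 9; u[2] = 16; u[3] = 2; u[4] = 18; u[5] = 20; u[6] = 15; u[7] = 12; u[8] = 4; u[9] = 16; u[10] = 20; u[11] = 13; u[12] = 10; u[13] = 0; u[14] = 10; u[15] = 10; u[16] = 20; u[17] = 7; u[18] = 4; u[19] = 11; u[20] = 15; u[21] = 3; u[22] = 18; u[23] = 21; u[24] = 16; u[25] = 14; u[26] = 7; u[27] = 21; u[28] = 5; u[29] = 3; u[30] = 8; u[31] = 11; u[32] = 19; u[33] = 7; u[34] = 3; u[35] = 10; u[36] = 13; u[37] = 0; u[38] = 13; u[39] = 13; u[40] = 3; u[41] = 16; u[42] = 19; u[43] = 12; u[44] = 8; u[45] = 20; u[46] = 5; u[47] = 2; u[48] = 7; u[49] = 9.
The sequence repeats with period 48.
So u[868] = u[0 + ((868-0) mod 48)] = u[4] = 18.

18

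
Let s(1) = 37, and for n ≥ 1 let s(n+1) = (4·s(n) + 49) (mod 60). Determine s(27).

57

We have s(1) = 37, s(2) = 17, s(3) = 57, s(4) = 37.
The sequence repeats with period 3.
(27 - 1) mod 3 = 2, so s(27) = s(3) = 57.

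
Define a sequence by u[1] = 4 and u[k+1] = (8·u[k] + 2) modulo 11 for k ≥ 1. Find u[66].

8

Listing terms: u[1] = 4; u[2] = 1; u[3] = 10; u[4] = 5; u[5] = 9; u[6] = 8; u[7] = 0; u[8] = 2; u[9] = 7; u[10] = 3; u[11] = 4.
Since u[11] = u[1] = 4, the sequence is periodic with period 10.
So u[66] = u[1 + ((66-1) mod 10)] = u[6] = 8.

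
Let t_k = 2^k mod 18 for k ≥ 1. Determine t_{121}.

Computing terms: t_1 = 2, t_2 = 4, t_3 = 8, t_4 = 16, t_5 = 14, t_6 = 10, t_7 = 2.
Since t_7 = t_1 = 2, the sequence is periodic with period 6.
So t_{121} = t_{1 + ((121-1) mod 6)} = t_1 = 2.

2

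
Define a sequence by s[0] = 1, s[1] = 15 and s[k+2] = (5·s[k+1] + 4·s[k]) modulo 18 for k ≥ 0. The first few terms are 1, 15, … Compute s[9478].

s[0] = 1,  s[1] = 15,  s[2] = 7,  s[3] = 5,  s[4] = 17,  s[5] = 15,  s[6] = 17,  s[7] = 1,  s[8] = 1,  s[9] = 9,  s[10] = 13,  s[11] = 11,  s[12] = 17,  s[13] = 3,  s[14] = 11,  s[15] = 13,  s[16] = 1,  s[17] = 3,  s[18] = 1,  s[19] = 17,  s[20] = 17,  s[21] = 9,  s[22] = 5,  s[23] = 7,  s[24] = 1,  s[25] = 15.
Since (s[24], s[25]) = (s[0], s[1]) = (1, 15) (two consecutive terms determine the rest), the sequence is periodic with period 24.
(9478 - 0) mod 24 = 22, so s[9478] = s[22] = 5.

5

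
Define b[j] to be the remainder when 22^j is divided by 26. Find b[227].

16

Listing terms: b[0] = 1, b[1] = 22, b[2] = 16, b[3] = 14, b[4] = 22.
Since b[4] = b[1] = 22, the sequence is eventually periodic: after a pre-period of length 1 it cycles with period 3.
For j ≥ 1, b[j] depends only on (j - 1) mod 3. (227 - 1) mod 3 = 1, so b[227] = b[2] = 16.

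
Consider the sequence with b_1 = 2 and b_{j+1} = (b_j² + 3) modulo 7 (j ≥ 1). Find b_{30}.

3

We have b_1 = 2; b_2 = 0; b_3 = 3; b_4 = 5; b_5 = 0.
Since b_5 = b_2 = 0, the sequence is eventually periodic: after a pre-period of length 1 it cycles with period 3.
For j ≥ 2, b_j depends only on (j - 2) mod 3. (30 - 2) mod 3 = 1, so b_{30} = b_3 = 3.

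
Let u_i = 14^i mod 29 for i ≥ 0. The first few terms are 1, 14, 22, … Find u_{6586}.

Computing terms: u_0 = 1; u_1 = 14; u_2 = 22; u_3 = 18; u_4 = 20; u_5 = 19; u_6 = 5; u_7 = 12; u_8 = 23; u_9 = 3; u_{10} = 13; u_{11} = 8; u_{12} = 25; u_{13} = 2; u_{14} = 28; u_{15} = 15; u_{16} = 7; u_{17} = 11; u_{18} = 9; u_{19} = 10; u_{20} = 24; u_{21} = 17; u_{22} = 6; u_{23} = 26; u_{24} = 16; u_{25} = 21; u_{26} = 4; u_{27} = 27; u_{28} = 1.
The sequence repeats with period 28.
(6586 - 0) mod 28 = 6, so u_{6586} = u_6 = 5.

5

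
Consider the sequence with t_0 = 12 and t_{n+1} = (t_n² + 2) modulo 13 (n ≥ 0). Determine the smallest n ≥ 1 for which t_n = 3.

Computing terms: t_0 = 12,  t_1 = 3,  t_2 = 11,  t_3 = 6,  t_4 = 12.
The sequence repeats with period 4.
The value 3 first appears (with n ≥ 1) at t_1.

1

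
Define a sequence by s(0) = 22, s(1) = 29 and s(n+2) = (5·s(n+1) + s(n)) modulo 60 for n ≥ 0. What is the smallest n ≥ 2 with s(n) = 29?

25

s(0) = 22,  s(1) = 29,  s(2) = 47,  s(3) = 24,  s(4) = 47,  s(5) = 19,  s(6) = 22,  s(7) = 9,  s(8) = 7,  s(9) = 44,  s(10) = 47,  s(11) = 39,  s(12) = 2,  s(13) = 49,  s(14) = 7,  s(15) = 24,  s(16) = 7,  s(17) = 59,  s(18) = 2,  s(19) = 9,  s(20) = 47,  s(21) = 4,  s(22) = 7,  s(23) = 39,  s(24) = 22,  s(25) = 29.
Since (s(24), s(25)) = (s(0), s(1)) = (22, 29) (two consecutive terms determine the rest), the sequence is periodic with period 24.
The value 29 next appears (with n ≥ 2) at s(25).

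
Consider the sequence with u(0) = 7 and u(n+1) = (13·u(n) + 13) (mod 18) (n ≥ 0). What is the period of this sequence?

18

We have u(0) = 7; u(1) = 14; u(2) = 15; u(3) = 10; u(4) = 17; u(5) = 0; u(6) = 13; u(7) = 2; u(8) = 3; u(9) = 16; u(10) = 5; u(11) = 6; u(12) = 1; u(13) = 8; u(14) = 9; u(15) = 4; u(16) = 11; u(17) = 12; u(18) = 7.
Since u(18) = u(0) = 7, the sequence is periodic with period 18.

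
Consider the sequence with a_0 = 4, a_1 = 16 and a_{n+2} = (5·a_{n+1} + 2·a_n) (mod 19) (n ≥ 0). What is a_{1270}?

Computing terms: a_0 = 4; a_1 = 16; a_2 = 12; a_3 = 16; a_4 = 9; a_5 = 1; a_6 = 4; a_7 = 3; a_8 = 4; a_9 = 7; a_{10} = 5; a_{11} = 1; a_{12} = 15; a_{13} = 1; a_{14} = 16; a_{15} = 6; a_{16} = 5; a_{17} = 18; a_{18} = 5; a_{19} = 4; a_{20} = 11; a_{21} = 6; a_{22} = 14; a_{23} = 6; a_{24} = 1; a_{25} = 17; a_{26} = 11; a_{27} = 13; a_{28} = 11; a_{29} = 5; a_{30} = 9; a_{31} = 17; a_{32} = 8; a_{33} = 17; a_{34} = 6; a_{35} = 7; a_{36} = 9; a_{37} = 2; a_{38} = 9; a_{39} = 11; a_{40} = 16; a_{41} = 7; a_{42} = 10; a_{43} = 7; a_{44} = 17; a_{45} = 4; a_{46} = 16.
The sequence repeats with period 45.
(1270 - 0) mod 45 = 10, so a_{1270} = a_{10} = 5.

5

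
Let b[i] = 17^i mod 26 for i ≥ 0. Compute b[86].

3

b[0] = 1; b[1] = 17; b[2] = 3; b[3] = 25; b[4] = 9; b[5] = 23; b[6] = 1.
Since b[6] = b[0] = 1, the sequence is periodic with period 6.
(86 - 0) mod 6 = 2, so b[86] = b[2] = 3.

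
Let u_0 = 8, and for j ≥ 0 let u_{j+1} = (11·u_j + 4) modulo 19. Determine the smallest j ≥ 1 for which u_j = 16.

1

Computing terms: u_0 = 8; u_1 = 16; u_2 = 9; u_3 = 8.
Since u_3 = u_0 = 8, the sequence is periodic with period 3.
The value 16 first appears (with j ≥ 1) at u_1.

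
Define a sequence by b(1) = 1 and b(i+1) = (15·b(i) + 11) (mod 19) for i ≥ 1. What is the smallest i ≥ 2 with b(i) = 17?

Listing terms: b(1) = 1; b(2) = 7; b(3) = 2; b(4) = 3; b(5) = 18; b(6) = 15; b(7) = 8; b(8) = 17; b(9) = 0; b(10) = 11; b(11) = 5; b(12) = 10; b(13) = 9; b(14) = 13; b(15) = 16; b(16) = 4; b(17) = 14; b(18) = 12; b(19) = 1.
Since b(19) = b(1) = 1, the sequence is periodic with period 18.
The value 17 first appears (with i ≥ 2) at b(8).

8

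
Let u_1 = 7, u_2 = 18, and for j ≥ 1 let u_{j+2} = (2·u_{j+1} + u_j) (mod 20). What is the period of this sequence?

12

Listing terms: u_1 = 7; u_2 = 18; u_3 = 3; u_4 = 4; u_5 = 11; u_6 = 6; u_7 = 3; u_8 = 12; u_9 = 7; u_{10} = 6; u_{11} = 19; u_{12} = 4; u_{13} = 7; u_{14} = 18.
The sequence repeats with period 12.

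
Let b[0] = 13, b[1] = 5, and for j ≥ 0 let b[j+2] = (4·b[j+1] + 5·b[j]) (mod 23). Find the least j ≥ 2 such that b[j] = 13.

b[0] = 13,  b[1] = 5,  b[2] = 16,  b[3] = 20,  b[4] = 22,  b[5] = 4,  b[6] = 11,  b[7] = 18,  b[8] = 12,  b[9] = 0,  b[10] = 14,  b[11] = 10,  b[12] = 18,  b[13] = 7,  b[14] = 3,  b[15] = 1,  b[16] = 19,  b[17] = 12,  b[18] = 5,  b[19] = 11,  b[20] = 0,  b[21] = 9,  b[22] = 13,  b[23] = 5.
The sequence repeats with period 22.
The value 13 next appears (with j ≥ 2) at b[22].

22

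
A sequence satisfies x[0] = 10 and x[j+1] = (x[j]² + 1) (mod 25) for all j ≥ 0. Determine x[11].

2

x[0] = 10, x[1] = 1, x[2] = 2, x[3] = 5, x[4] = 1.
Since x[4] = x[1] = 1, the sequence is eventually periodic: after a pre-period of length 1 it cycles with period 3.
For j ≥ 1, x[j] depends only on (j - 1) mod 3. (11 - 1) mod 3 = 1, so x[11] = x[2] = 2.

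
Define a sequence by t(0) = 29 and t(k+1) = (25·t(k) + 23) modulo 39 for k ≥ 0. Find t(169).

7

t(0) = 29,  t(1) = 7,  t(2) = 3,  t(3) = 20,  t(4) = 16,  t(5) = 33,  t(6) = 29.
The sequence repeats with period 6.
(169 - 0) mod 6 = 1, so t(169) = t(1) = 7.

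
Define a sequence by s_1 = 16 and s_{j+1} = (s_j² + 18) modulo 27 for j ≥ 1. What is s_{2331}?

7

Computing terms: s_1 = 16, s_2 = 4, s_3 = 7, s_4 = 13, s_5 = 25, s_6 = 22, s_7 = 16.
The sequence repeats with period 6.
(2331 - 1) mod 6 = 2, so s_{2331} = s_3 = 7.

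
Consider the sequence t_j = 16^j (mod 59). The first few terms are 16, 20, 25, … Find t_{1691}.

t_1 = 16; t_2 = 20; t_3 = 25; t_4 = 46; t_5 = 28; t_6 = 35; t_7 = 29; t_8 = 51; t_9 = 49; t_{10} = 17; t_{11} = 36; t_{12} = 45; t_{13} = 12; t_{14} = 15; t_{15} = 4; t_{16} = 5; t_{17} = 21; t_{18} = 41; t_{19} = 7; t_{20} = 53; t_{21} = 22; t_{22} = 57; t_{23} = 27; t_{24} = 19; t_{25} = 9; t_{26} = 26; t_{27} = 3; t_{28} = 48; t_{29} = 1; t_{30} = 16.
Since t_{30} = t_1 = 16, the sequence is periodic with period 29.
(1691 - 1) mod 29 = 8, so t_{1691} = t_9 = 49.

49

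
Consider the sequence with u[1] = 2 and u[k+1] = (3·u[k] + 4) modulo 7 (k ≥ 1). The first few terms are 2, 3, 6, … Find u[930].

Listing terms: u[1] = 2; u[2] = 3; u[3] = 6; u[4] = 1; u[5] = 0; u[6] = 4; u[7] = 2.
The sequence repeats with period 6.
(930 - 1) mod 6 = 5, so u[930] = u[6] = 4.

4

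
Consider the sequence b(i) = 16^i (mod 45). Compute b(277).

16

Computing terms: b(0) = 1, b(1) = 16, b(2) = 31, b(3) = 1.
Since b(3) = b(0) = 1, the sequence is periodic with period 3.
(277 - 0) mod 3 = 1, so b(277) = b(1) = 16.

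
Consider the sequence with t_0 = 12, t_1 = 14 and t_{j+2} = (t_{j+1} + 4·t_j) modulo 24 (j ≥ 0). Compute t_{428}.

t_0 = 12; t_1 = 14; t_2 = 14; t_3 = 22; t_4 = 6; t_5 = 22; t_6 = 22; t_7 = 14; t_8 = 6; t_9 = 14; t_{10} = 14.
Since (t_9, t_{10}) = (t_1, t_2) = (14, 14) (two consecutive terms determine the rest), the sequence is eventually periodic: after a pre-period of length 1 it cycles with period 8.
For j ≥ 1, t_j depends only on (j - 1) mod 8. (428 - 1) mod 8 = 3, so t_{428} = t_4 = 6.

6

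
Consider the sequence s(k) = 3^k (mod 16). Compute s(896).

1

Listing terms: s(1) = 3, s(2) = 9, s(3) = 11, s(4) = 1, s(5) = 3.
Since s(5) = s(1) = 3, the sequence is periodic with period 4.
(896 - 1) mod 4 = 3, so s(896) = s(4) = 1.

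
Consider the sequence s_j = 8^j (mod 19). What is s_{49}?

8

s_1 = 8, s_2 = 7, s_3 = 18, s_4 = 11, s_5 = 12, s_6 = 1, s_7 = 8.
The sequence repeats with period 6.
(49 - 1) mod 6 = 0, so s_{49} = s_1 = 8.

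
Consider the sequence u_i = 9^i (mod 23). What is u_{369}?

3

u_0 = 1,  u_1 = 9,  u_2 = 12,  u_3 = 16,  u_4 = 6,  u_5 = 8,  u_6 = 3,  u_7 = 4,  u_8 = 13,  u_9 = 2,  u_{10} = 18,  u_{11} = 1.
The sequence repeats with period 11.
(369 - 0) mod 11 = 6, so u_{369} = u_6 = 3.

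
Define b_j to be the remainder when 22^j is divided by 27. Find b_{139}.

b_0 = 1; b_1 = 22; b_2 = 25; b_3 = 10; b_4 = 4; b_5 = 7; b_6 = 19; b_7 = 13; b_8 = 16; b_9 = 1.
The sequence repeats with period 9.
So b_{139} = b_{0 + ((139-0) mod 9)} = b_4 = 4.

4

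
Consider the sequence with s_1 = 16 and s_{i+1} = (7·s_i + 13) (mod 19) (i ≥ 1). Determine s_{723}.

Listing terms: s_1 = 16; s_2 = 11; s_3 = 14; s_4 = 16.
The sequence repeats with period 3.
(723 - 1) mod 3 = 2, so s_{723} = s_3 = 14.

14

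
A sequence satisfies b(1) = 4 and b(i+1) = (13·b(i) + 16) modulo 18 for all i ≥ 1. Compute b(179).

Listing terms: b(1) = 4, b(2) = 14, b(3) = 0, b(4) = 16, b(5) = 8, b(6) = 12, b(7) = 10, b(8) = 2, b(9) = 6, b(10) = 4.
Since b(10) = b(1) = 4, the sequence is periodic with period 9.
So b(179) = b(1 + ((179-1) mod 9)) = b(8) = 2.

2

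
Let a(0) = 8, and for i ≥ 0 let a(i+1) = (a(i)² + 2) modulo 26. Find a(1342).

16

Listing terms: a(0) = 8, a(1) = 14, a(2) = 16, a(3) = 24, a(4) = 6, a(5) = 12, a(6) = 16.
Since a(6) = a(2) = 16, the sequence is eventually periodic: after a pre-period of length 2 it cycles with period 4.
For i ≥ 2, a(i) depends only on (i - 2) mod 4. (1342 - 2) mod 4 = 0, so a(1342) = a(2) = 16.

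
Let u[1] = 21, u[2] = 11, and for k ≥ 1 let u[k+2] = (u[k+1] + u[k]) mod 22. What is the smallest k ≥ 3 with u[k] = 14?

18

Listing terms: u[1] = 21; u[2] = 11; u[3] = 10; u[4] = 21; u[5] = 9; u[6] = 8; u[7] = 17; u[8] = 3; u[9] = 20; u[10] = 1; u[11] = 21; u[12] = 0; u[13] = 21; u[14] = 21; u[15] = 20; u[16] = 19; u[17] = 17; u[18] = 14; u[19] = 9; u[20] = 1; u[21] = 10; u[22] = 11; u[23] = 21; u[24] = 10; u[25] = 9; u[26] = 19; u[27] = 6; u[28] = 3; u[29] = 9; u[30] = 12; u[31] = 21; u[32] = 11.
The sequence repeats with period 30.
The value 14 first appears (with k ≥ 3) at u[18].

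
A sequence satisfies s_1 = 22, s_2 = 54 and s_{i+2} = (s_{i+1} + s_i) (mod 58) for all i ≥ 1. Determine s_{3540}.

s_1 = 22, s_2 = 54, s_3 = 18, s_4 = 14, s_5 = 32, s_6 = 46, s_7 = 20, s_8 = 8, s_9 = 28, s_{10} = 36, s_{11} = 6, s_{12} = 42, s_{13} = 48, s_{14} = 32, s_{15} = 22, s_{16} = 54.
The sequence repeats with period 14.
(3540 - 1) mod 14 = 11, so s_{3540} = s_{12} = 42.

42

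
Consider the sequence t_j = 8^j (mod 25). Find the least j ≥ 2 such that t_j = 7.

Computing terms: t_1 = 8, t_2 = 14, t_3 = 12, t_4 = 21, t_5 = 18, t_6 = 19, t_7 = 2, t_8 = 16, t_9 = 3, t_{10} = 24, t_{11} = 17, t_{12} = 11, t_{13} = 13, t_{14} = 4, t_{15} = 7, t_{16} = 6, t_{17} = 23, t_{18} = 9, t_{19} = 22, t_{20} = 1, t_{21} = 8.
The sequence repeats with period 20.
The value 7 first appears (with j ≥ 2) at t_{15}.

15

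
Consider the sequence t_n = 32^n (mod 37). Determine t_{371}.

Listing terms: t_0 = 1; t_1 = 32; t_2 = 25; t_3 = 23; t_4 = 33; t_5 = 20; t_6 = 11; t_7 = 19; t_8 = 16; t_9 = 31; t_{10} = 30; t_{11} = 35; t_{12} = 10; t_{13} = 24; t_{14} = 28; t_{15} = 8; t_{16} = 34; t_{17} = 15; t_{18} = 36; t_{19} = 5; t_{20} = 12; t_{21} = 14; t_{22} = 4; t_{23} = 17; t_{24} = 26; t_{25} = 18; t_{26} = 21; t_{27} = 6; t_{28} = 7; t_{29} = 2; t_{30} = 27; t_{31} = 13; t_{32} = 9; t_{33} = 29; t_{34} = 3; t_{35} = 22; t_{36} = 1.
The sequence repeats with period 36.
So t_{371} = t_{0 + ((371-0) mod 36)} = t_{11} = 35.

35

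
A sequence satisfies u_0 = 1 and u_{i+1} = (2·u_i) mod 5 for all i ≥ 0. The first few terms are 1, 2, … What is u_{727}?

3

Listing terms: u_0 = 1, u_1 = 2, u_2 = 4, u_3 = 3, u_4 = 1.
Since u_4 = u_0 = 1, the sequence is periodic with period 4.
So u_{727} = u_{0 + ((727-0) mod 4)} = u_3 = 3.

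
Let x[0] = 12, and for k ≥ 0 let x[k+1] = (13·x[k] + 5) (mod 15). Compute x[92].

Listing terms: x[0] = 12; x[1] = 11; x[2] = 13; x[3] = 9; x[4] = 2; x[5] = 1; x[6] = 3; x[7] = 14; x[8] = 7; x[9] = 6; x[10] = 8; x[11] = 4; x[12] = 12.
The sequence repeats with period 12.
(92 - 0) mod 12 = 8, so x[92] = x[8] = 7.

7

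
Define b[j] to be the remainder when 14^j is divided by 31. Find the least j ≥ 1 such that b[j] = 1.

Listing terms: b[0] = 1, b[1] = 14, b[2] = 10, b[3] = 16, b[4] = 7, b[5] = 5, b[6] = 8, b[7] = 19, b[8] = 18, b[9] = 4, b[10] = 25, b[11] = 9, b[12] = 2, b[13] = 28, b[14] = 20, b[15] = 1.
The sequence repeats with period 15.
The value 1 next appears (with j ≥ 1) at b[15].

15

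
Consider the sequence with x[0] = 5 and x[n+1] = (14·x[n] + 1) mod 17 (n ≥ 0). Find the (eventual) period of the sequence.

Computing terms: x[0] = 5; x[1] = 3; x[2] = 9; x[3] = 8; x[4] = 11; x[5] = 2; x[6] = 12; x[7] = 16; x[8] = 4; x[9] = 6; x[10] = 0; x[11] = 1; x[12] = 15; x[13] = 7; x[14] = 14; x[15] = 10; x[16] = 5.
Since x[16] = x[0] = 5, the sequence is periodic with period 16.

16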